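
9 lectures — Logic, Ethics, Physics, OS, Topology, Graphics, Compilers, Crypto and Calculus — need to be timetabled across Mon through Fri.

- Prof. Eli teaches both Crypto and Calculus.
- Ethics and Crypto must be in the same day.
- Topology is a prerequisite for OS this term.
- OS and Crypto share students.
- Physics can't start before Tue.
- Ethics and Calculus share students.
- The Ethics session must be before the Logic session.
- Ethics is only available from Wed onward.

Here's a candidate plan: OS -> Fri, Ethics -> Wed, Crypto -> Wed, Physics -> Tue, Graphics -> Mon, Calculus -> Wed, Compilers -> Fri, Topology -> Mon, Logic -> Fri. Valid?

Ethics and Calculus share students — violated.
Prof. Eli teaches both Crypto and Calculus — violated.
Ethics and Crypto must be in the same day — holds.
Physics can't start before Tue — holds.
Topology is a prerequisite for OS this term — holds.
Ethics is only available from Wed onward — holds.
OS and Crypto share students — holds.
The Ethics session must be before the Logic session — holds.

Invalid. Ethics and Calculus share students.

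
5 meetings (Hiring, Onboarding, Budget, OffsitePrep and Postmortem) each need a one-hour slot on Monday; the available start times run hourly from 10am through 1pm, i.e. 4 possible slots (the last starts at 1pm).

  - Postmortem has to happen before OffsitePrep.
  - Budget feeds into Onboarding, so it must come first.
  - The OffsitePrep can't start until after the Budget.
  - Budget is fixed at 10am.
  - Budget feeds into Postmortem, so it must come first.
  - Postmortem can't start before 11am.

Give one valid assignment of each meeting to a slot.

Hiring in 10am, Onboarding in 11am, Postmortem in 11am, OffsitePrep in 12pm, Budget in 10am

Checking: Budget(10am) before Postmortem(11am); Budget(10am) before OffsitePrep(12pm); Postmortem(11am) before OffsitePrep(12pm); Budget(10am) before Onboarding(11am); Budget=10am in [10am,10am]; Postmortem=11am in [11am,1pm].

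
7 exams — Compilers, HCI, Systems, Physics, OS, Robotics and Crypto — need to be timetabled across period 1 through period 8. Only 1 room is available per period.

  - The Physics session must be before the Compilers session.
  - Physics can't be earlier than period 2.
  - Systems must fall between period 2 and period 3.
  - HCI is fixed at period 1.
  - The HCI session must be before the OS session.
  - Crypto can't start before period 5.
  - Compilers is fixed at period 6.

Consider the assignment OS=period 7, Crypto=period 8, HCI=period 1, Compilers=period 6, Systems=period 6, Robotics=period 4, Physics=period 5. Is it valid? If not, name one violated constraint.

Invalid. Only 1 room is available per period.

Crypto can't start before period 5 — holds.
Only 1 room is available per period — violated.
Physics can't be earlier than period 2 — holds.
HCI is fixed at period 1 — holds.
Compilers is fixed at period 6 — holds.
The Physics session must be before the Compilers session — holds.
The HCI session must be before the OS session — holds.
Systems must fall between period 2 and period 3 — violated.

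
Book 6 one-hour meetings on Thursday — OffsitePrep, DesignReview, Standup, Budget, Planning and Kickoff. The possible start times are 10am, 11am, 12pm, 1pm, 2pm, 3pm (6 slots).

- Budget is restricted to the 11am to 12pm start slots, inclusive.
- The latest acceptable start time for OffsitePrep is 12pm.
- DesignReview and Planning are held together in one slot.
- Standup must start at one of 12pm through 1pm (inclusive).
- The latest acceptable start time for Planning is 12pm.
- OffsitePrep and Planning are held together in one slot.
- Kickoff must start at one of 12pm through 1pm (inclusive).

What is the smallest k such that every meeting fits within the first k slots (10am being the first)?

Standup can't be placed before 12pm — that is slot 3 counting from 10am — so the schedule must run through at least 3 slots.
3 works (last occupied slot: 12pm): for example Budget -> 11am; Kickoff -> 12pm; Planning -> 10am; DesignReview -> 10am; Standup -> 12pm; OffsitePrep -> 10am.

3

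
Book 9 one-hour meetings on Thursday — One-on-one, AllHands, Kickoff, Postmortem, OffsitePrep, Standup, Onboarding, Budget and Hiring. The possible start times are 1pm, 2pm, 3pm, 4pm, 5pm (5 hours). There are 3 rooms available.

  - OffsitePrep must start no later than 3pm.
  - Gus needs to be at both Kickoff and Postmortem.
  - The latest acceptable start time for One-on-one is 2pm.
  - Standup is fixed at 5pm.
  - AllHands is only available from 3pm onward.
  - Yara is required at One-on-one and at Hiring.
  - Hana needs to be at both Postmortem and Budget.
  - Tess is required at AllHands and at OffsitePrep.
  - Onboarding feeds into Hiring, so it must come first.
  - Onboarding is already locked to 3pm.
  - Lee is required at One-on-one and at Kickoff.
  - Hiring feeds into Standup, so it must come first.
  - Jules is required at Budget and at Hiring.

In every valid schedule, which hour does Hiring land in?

4pm

Onboarding is fixed at 3pm and must come before Hiring, so Hiring is at least 4pm.
Standup is fixed at 5pm and must come after Hiring, so Hiring is at most 4pm.
So Hiring must be 4pm.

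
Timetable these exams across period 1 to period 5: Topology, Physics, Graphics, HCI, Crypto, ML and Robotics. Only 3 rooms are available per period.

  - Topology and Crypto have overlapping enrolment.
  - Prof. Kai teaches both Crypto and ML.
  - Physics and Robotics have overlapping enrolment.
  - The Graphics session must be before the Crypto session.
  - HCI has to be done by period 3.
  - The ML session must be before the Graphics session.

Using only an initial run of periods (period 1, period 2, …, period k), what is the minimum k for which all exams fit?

3 periods

The precedence chain requires at least 3 distinct periods.
With at most 3 per period and 7 exams, at least 3 periods are needed.
3 works (last occupied period: period 3): for example ML in period 1, Graphics in period 2, Robotics in period 2, Topology in period 1, Physics in period 1, Crypto in period 3, HCI in period 2.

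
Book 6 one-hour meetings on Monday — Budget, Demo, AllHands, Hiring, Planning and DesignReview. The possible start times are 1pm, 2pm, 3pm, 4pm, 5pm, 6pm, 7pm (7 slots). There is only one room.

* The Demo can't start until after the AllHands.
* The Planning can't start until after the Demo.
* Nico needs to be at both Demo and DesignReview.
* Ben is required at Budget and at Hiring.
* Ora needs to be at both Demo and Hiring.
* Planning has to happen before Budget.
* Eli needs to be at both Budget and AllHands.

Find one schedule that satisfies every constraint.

Budget in 4pm, DesignReview in 6pm, AllHands in 1pm, Demo in 2pm, Hiring in 5pm, Planning in 3pm

Checking: Demo(2pm) before Planning(3pm); Planning(3pm) before Budget(4pm); AllHands(1pm) before Demo(2pm); Demo(2pm) != Hiring(5pm); Demo(2pm) != DesignReview(6pm); Budget(4pm) != AllHands(1pm); Budget(4pm) != Hiring(5pm); max 1 per slot (cap 1).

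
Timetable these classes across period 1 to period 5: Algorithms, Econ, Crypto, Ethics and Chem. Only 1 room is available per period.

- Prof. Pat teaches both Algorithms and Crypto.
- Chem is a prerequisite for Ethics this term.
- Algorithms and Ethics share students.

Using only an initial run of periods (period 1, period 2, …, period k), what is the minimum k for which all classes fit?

5 periods

The precedence chain requires at least 2 distinct periods.
With at most 1 per period and 5 classes, at least 5 periods are needed.
5 works (last occupied period: period 5): for example Econ -> period 4; Ethics -> period 2; Crypto -> period 5; Algorithms -> period 3; Chem -> period 1.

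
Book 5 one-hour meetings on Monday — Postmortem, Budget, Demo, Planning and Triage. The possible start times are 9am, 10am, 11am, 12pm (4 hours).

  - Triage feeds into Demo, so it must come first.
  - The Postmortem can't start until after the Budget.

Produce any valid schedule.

Demo in 10am; Postmortem in 10am; Triage in 9am; Planning in 9am; Budget in 9am

Checking: Budget(9am) before Postmortem(10am); Triage(9am) before Demo(10am).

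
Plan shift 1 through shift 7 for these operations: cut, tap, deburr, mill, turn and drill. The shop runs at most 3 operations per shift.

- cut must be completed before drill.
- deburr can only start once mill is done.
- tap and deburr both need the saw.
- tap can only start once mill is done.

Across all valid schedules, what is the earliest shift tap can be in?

Precedence pushes tap to at least shift 2.
tap at shift 2 is achievable: turn=shift 1, drill=shift 2, tap=shift 2, mill=shift 1, deburr=shift 3, cut=shift 1.

shift 2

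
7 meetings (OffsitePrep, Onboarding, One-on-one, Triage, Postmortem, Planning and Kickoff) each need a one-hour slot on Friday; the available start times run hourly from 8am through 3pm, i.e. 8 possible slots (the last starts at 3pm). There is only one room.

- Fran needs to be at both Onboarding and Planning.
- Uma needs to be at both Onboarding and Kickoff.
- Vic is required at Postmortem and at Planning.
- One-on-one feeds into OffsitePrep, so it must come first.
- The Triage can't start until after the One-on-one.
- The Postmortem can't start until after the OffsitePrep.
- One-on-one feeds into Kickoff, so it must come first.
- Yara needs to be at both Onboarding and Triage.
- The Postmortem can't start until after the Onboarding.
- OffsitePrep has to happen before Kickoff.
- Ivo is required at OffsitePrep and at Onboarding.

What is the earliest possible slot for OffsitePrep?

9am

Precedence pushes OffsitePrep to at least 9am; downstream work caps OffsitePrep at 2pm.
OffsitePrep at 9am is achievable: Planning -> 2pm, Postmortem -> 11am, OffsitePrep -> 9am, Triage -> 1pm, One-on-one -> 8am, Onboarding -> 10am, Kickoff -> 12pm.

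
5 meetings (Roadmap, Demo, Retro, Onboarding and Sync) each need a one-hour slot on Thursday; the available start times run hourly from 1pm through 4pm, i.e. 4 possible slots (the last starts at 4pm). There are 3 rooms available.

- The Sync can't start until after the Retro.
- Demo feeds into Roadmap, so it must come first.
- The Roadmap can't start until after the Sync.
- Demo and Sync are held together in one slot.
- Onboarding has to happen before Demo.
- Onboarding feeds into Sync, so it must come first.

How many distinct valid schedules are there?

6

Splitting on Roadmap: it can be 3pm (1), 4pm (5). Listing each branch's schedules as (Demo, Retro, Onboarding, Sync):
Roadmap=3pm: (2pm,1pm,1pm,2pm) — 1.
Roadmap=4pm: (2pm,1pm,1pm,2pm) (3pm,1pm,1pm,3pm) (3pm,1pm,2pm,3pm) (3pm,2pm,1pm,3pm) (3pm,2pm,2pm,3pm) — 5.
Summing: 1 + 5 = 6.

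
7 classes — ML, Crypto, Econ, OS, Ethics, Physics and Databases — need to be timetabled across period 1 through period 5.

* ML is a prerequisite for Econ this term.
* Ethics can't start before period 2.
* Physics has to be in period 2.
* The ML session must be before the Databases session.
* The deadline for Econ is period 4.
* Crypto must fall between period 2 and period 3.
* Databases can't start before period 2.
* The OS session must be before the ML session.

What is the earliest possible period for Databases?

Databases is available from period 2; precedence pushes Databases to at least period 3.
Databases at period 3 is achievable: OS -> period 1; Physics -> period 2; Ethics -> period 2; ML -> period 2; Econ -> period 3; Databases -> period 3; Crypto -> period 2.

period 3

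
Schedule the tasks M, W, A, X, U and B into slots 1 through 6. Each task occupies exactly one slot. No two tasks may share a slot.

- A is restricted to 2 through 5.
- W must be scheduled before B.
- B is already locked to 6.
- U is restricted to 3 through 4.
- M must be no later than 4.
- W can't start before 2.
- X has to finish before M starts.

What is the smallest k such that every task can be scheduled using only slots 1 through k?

The precedence chain requires at least 2 distinct slots.
With at most 1 per slot and 6 tasks, at least 6 slots are needed.
B can't be placed before 6, so the schedule must run through at least slot 6.
6 works (last occupied slot: 6): for example B -> 6; W -> 5; X -> 1; A -> 4; M -> 2; U -> 3.

6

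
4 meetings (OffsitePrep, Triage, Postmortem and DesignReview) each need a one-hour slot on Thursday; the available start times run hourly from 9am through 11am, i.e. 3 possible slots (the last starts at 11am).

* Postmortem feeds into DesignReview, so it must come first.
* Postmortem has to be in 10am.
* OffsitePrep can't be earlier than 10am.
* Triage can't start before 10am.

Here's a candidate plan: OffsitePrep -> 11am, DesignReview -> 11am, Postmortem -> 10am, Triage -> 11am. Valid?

Yes, all constraints hold

OffsitePrep can't be earlier than 10am — holds.
Postmortem feeds into DesignReview, so it must come first — holds.
Triage can't start before 10am — holds.
Postmortem has to be in 10am — holds.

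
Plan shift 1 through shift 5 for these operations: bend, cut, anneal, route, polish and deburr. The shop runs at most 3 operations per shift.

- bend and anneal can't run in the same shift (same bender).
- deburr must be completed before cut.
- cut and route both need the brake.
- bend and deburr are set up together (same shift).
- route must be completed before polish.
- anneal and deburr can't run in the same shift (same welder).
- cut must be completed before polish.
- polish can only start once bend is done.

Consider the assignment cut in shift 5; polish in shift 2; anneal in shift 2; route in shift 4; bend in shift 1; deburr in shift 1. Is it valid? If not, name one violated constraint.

No. cut must be completed before polish is not satisfied.

anneal and deburr can't run in the same shift (same welder) — holds.
deburr must be completed before cut — holds.
cut must be completed before polish — violated.
route must be completed before polish — violated.
bend and deburr are set up together (same shift) — holds.
cut and route both need the brake — holds.
The shop runs at most 3 operations per shift — holds.
bend and anneal can't run in the same shift (same bender) — holds.
polish can only start once bend is done — holds.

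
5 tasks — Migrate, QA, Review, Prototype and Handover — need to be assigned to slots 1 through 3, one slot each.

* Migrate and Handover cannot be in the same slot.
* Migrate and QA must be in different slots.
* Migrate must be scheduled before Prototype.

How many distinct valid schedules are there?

36

Splitting on Migrate: it can be 1 (24), 2 (12). Listing each branch's schedules as (QA, Review, Prototype, Handover):
Migrate=1: (2,1,2,2) (2,1,2,3) (2,1,3,2) (2,1,3,3) (2,2,2,2) (2,2,2,3) (2,2,3,2) (2,2,3,3) (2,3,2,2) (2,3,2,3) (2,3,3,2) (2,3,3,3) (3,1,2,2) (3,1,2,3) (3,1,3,2) (3,1,3,3) (3,2,2,2) (3,2,2,3) (3,2,3,2) (3,2,3,3) (3,3,2,2) (3,3,2,3) (3,3,3,2) (3,3,3,3) — 24.
Migrate=2: (1,1,3,1) (1,1,3,3) (1,2,3,1) (1,2,3,3) (1,3,3,1) (1,3,3,3) (3,1,3,1) (3,1,3,3) (3,2,3,1) (3,2,3,3) (3,3,3,1) (3,3,3,3) — 12.
Summing: 24 + 12 = 36.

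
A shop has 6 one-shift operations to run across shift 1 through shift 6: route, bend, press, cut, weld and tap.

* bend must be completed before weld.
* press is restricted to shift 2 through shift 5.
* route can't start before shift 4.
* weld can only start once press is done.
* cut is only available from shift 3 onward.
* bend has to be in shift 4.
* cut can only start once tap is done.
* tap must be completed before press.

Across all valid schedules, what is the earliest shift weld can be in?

Precedence pushes weld to at least shift 5.
weld at shift 5 is achievable: press -> shift 2; tap -> shift 1; route -> shift 4; cut -> shift 3; bend -> shift 4; weld -> shift 5.

shift 5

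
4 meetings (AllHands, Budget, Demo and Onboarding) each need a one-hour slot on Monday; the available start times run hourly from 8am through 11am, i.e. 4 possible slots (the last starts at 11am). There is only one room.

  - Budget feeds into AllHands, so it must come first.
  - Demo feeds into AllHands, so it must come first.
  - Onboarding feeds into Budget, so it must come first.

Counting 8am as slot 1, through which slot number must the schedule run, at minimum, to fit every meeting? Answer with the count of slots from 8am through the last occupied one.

4

The precedence chain requires at least 3 distinct slots.
With at most 1 per slot and 4 meetings, at least 4 slots are needed.
4 works (last occupied slot: 11am): for example Onboarding in 8am; AllHands in 11am; Budget in 9am; Demo in 10am.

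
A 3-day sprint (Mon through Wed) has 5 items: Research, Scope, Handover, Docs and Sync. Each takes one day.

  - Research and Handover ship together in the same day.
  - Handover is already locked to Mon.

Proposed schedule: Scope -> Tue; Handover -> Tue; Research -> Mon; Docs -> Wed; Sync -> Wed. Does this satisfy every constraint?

Research and Handover ship together in the same day — violated.
Handover is already locked to Mon — violated.

No — it violates: Research and Handover ship together in the same day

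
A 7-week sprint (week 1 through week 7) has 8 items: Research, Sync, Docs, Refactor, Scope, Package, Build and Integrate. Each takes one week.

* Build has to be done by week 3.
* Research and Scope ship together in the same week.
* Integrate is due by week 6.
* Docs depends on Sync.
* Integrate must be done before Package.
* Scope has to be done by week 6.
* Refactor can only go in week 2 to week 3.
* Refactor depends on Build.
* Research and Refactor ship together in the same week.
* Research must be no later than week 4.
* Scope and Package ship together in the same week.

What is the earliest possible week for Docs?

Precedence pushes Docs to at least week 2.
Docs at week 2 is achievable: Refactor=week 2; Integrate=week 1; Docs=week 2; Package=week 2; Scope=week 2; Build=week 1; Sync=week 1; Research=week 2.

week 2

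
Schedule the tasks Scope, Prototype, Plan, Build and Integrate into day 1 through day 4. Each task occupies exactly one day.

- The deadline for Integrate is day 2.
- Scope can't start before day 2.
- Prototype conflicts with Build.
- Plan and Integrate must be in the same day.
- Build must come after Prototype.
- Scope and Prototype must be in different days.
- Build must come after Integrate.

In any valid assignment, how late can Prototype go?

Downstream work caps Prototype at day 3.
Prototype at day 3 is achievable: Prototype in day 3; Scope in day 2; Integrate in day 1; Build in day 4; Plan in day 1.

day 3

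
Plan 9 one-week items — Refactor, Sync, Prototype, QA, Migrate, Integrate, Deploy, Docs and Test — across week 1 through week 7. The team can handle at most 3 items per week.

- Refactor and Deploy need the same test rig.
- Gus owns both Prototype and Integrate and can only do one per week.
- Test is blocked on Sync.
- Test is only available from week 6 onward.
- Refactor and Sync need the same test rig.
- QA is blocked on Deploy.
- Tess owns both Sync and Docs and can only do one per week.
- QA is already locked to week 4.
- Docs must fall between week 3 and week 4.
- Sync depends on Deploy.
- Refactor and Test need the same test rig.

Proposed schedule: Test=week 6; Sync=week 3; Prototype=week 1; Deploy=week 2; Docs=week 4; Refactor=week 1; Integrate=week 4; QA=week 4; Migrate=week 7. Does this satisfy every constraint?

Valid

Refactor and Test need the same test rig — holds.
Test is only available from week 6 onward — holds.
QA is already locked to week 4 — holds.
The team can handle at most 3 items per week — holds.
QA is blocked on Deploy — holds.
Gus owns both Prototype and Integrate and can only do one per week — holds.
Refactor and Sync need the same test rig — holds.
Refactor and Deploy need the same test rig — holds.
Test is blocked on Sync — holds.
Docs must fall between week 3 and week 4 — holds.
Sync depends on Deploy — holds.
Tess owns both Sync and Docs and can only do one per week — holds.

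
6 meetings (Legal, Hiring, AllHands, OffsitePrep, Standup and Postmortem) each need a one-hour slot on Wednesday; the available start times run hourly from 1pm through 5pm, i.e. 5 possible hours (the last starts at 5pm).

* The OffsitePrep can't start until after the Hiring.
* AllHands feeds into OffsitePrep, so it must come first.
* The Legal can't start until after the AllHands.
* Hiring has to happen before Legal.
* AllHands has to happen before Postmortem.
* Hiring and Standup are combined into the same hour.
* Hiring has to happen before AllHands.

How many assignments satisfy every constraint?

46

Splitting on Legal: it can be 3pm (9), 4pm (17), 5pm (20). Listing each branch's schedules as (Hiring, AllHands, OffsitePrep, Standup, Postmortem):
Legal=3pm: (1pm,2pm,3pm,1pm,3pm) (1pm,2pm,3pm,1pm,4pm) (1pm,2pm,3pm,1pm,5pm) (1pm,2pm,4pm,1pm,3pm) (1pm,2pm,4pm,1pm,4pm) (1pm,2pm,4pm,1pm,5pm) (1pm,2pm,5pm,1pm,3pm) (1pm,2pm,5pm,1pm,4pm) (1pm,2pm,5pm,1pm,5pm) — 9.
Legal=4pm: (1pm,2pm,3pm,1pm,3pm) (1pm,2pm,3pm,1pm,4pm) (1pm,2pm,3pm,1pm,5pm) (1pm,2pm,4pm,1pm,3pm) (1pm,2pm,4pm,1pm,4pm) (1pm,2pm,4pm,1pm,5pm) (1pm,2pm,5pm,1pm,3pm) (1pm,2pm,5pm,1pm,4pm) (1pm,2pm,5pm,1pm,5pm) (1pm,3pm,4pm,1pm,4pm) (1pm,3pm,4pm,1pm,5pm) (1pm,3pm,5pm,1pm,4pm) (1pm,3pm,5pm,1pm,5pm) (2pm,3pm,4pm,2pm,4pm) (2pm,3pm,4pm,2pm,5pm) (2pm,3pm,5pm,2pm,4pm) (2pm,3pm,5pm,2pm,5pm) — 17.
Legal=5pm: (1pm,2pm,3pm,1pm,3pm) (1pm,2pm,3pm,1pm,4pm) (1pm,2pm,3pm,1pm,5pm) (1pm,2pm,4pm,1pm,3pm) (1pm,2pm,4pm,1pm,4pm) (1pm,2pm,4pm,1pm,5pm) (1pm,2pm,5pm,1pm,3pm) (1pm,2pm,5pm,1pm,4pm) (1pm,2pm,5pm,1pm,5pm) (1pm,3pm,4pm,1pm,4pm) (1pm,3pm,4pm,1pm,5pm) (1pm,3pm,5pm,1pm,4pm) (1pm,3pm,5pm,1pm,5pm) (1pm,4pm,5pm,1pm,5pm) (2pm,3pm,4pm,2pm,4pm) (2pm,3pm,4pm,2pm,5pm) (2pm,3pm,5pm,2pm,4pm) (2pm,3pm,5pm,2pm,5pm) (2pm,4pm,5pm,2pm,5pm) (3pm,4pm,5pm,3pm,5pm) — 20.
Summing: 9 + 17 + 20 = 46.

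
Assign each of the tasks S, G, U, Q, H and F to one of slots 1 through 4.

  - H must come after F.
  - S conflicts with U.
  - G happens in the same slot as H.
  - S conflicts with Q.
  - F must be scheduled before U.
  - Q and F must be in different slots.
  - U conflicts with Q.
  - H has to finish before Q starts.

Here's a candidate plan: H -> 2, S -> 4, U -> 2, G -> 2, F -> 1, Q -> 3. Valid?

G happens in the same slot as H — holds.
Q and F must be in different slots — holds.
S conflicts with U — holds.
H must come after F — holds.
S conflicts with Q — holds.
F must be scheduled before U — holds.
H has to finish before Q starts — holds.
U conflicts with Q — holds.

Yes, all constraints hold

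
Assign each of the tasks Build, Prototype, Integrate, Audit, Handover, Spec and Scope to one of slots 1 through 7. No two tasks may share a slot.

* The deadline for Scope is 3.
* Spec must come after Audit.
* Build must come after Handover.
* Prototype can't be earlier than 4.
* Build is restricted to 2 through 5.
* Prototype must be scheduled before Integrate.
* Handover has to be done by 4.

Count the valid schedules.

57

Splitting on Build: it can be 2 (6), 3 (12), 4 (18), 5 (21). Listing each branch's schedules as (Prototype, Integrate, Audit, Handover, Spec, Scope):
Build=2: (4,5,6,1,7,3) (4,6,5,1,7,3) (4,7,5,1,6,3) (5,6,4,1,7,3) (5,7,4,1,6,3) (6,7,4,1,5,3) — 6.
Build=3: (4,5,6,1,7,2) (4,5,6,2,7,1) (4,6,5,1,7,2) (4,6,5,2,7,1) (4,7,5,1,6,2) (4,7,5,2,6,1) (5,6,4,1,7,2) (5,6,4,2,7,1) (5,7,4,1,6,2) (5,7,4,2,6,1) (6,7,4,1,5,2) (6,7,4,2,5,1) — 12.
Build=4: (5,6,1,2,7,3) (5,6,1,3,7,2) (5,6,2,1,7,3) (5,6,2,3,7,1) (5,6,3,1,7,2) (5,6,3,2,7,1) (5,7,1,2,6,3) (5,7,1,3,6,2) (5,7,2,1,6,3) (5,7,2,3,6,1) (5,7,3,1,6,2) (5,7,3,2,6,1) (6,7,1,2,5,3) (6,7,1,3,5,2) (6,7,2,1,5,3) (6,7,2,3,5,1) (6,7,3,1,5,2) (6,7,3,2,5,1) — 18.
Build=5: (4,6,1,2,7,3) (4,6,1,3,7,2) (4,6,2,1,7,3) (4,6,2,3,7,1) (4,6,3,1,7,2) (4,6,3,2,7,1) (4,7,1,2,6,3) (4,7,1,3,6,2) (4,7,2,1,6,3) (4,7,2,3,6,1) (4,7,3,1,6,2) (4,7,3,2,6,1) (6,7,1,2,4,3) (6,7,1,3,4,2) (6,7,1,4,2,3) (6,7,1,4,3,2) (6,7,2,1,4,3) (6,7,2,3,4,1) (6,7,2,4,3,1) (6,7,3,1,4,2) (6,7,3,2,4,1) — 21.
Summing: 6 + 12 + 18 + 21 = 57.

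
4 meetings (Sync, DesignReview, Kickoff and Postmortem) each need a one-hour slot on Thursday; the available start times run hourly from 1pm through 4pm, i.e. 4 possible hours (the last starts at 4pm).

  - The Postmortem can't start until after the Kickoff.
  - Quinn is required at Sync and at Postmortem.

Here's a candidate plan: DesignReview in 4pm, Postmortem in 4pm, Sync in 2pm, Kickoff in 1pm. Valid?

The Postmortem can't start until after the Kickoff — holds.
Quinn is required at Sync and at Postmortem — holds.

Yes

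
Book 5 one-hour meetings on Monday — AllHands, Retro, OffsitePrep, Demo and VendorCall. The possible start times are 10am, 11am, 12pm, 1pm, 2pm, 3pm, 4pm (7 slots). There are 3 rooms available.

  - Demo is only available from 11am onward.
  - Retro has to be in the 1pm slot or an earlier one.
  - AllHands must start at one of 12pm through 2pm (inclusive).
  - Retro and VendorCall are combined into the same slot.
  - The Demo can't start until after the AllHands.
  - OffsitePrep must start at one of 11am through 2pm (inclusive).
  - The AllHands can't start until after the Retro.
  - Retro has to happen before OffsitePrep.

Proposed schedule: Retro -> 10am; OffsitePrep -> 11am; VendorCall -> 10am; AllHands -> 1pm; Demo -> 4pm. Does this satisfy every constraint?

Yes, all constraints hold

Retro and VendorCall are combined into the same slot — holds.
There are 3 rooms available — holds.
The Demo can't start until after the AllHands — holds.
The AllHands can't start until after the Retro — holds.
Demo is only available from 11am onward — holds.
Retro has to be in the 1pm slot or an earlier one — holds.
AllHands must start at one of 12pm through 2pm (inclusive) — holds.
Retro has to happen before OffsitePrep — holds.
OffsitePrep must start at one of 11am through 2pm (inclusive) — holds.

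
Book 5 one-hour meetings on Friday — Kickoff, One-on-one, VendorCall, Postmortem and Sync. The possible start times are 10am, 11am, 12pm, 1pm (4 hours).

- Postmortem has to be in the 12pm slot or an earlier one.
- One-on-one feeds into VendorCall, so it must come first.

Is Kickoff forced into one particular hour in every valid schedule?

No

Kickoff can be 10am (e.g. Kickoff -> 10am, One-on-one -> 10am, Postmortem -> 10am, Sync -> 10am, VendorCall -> 11am) or 11am (e.g. Sync=10am; Kickoff=11am; Postmortem=10am; VendorCall=11am; One-on-one=10am).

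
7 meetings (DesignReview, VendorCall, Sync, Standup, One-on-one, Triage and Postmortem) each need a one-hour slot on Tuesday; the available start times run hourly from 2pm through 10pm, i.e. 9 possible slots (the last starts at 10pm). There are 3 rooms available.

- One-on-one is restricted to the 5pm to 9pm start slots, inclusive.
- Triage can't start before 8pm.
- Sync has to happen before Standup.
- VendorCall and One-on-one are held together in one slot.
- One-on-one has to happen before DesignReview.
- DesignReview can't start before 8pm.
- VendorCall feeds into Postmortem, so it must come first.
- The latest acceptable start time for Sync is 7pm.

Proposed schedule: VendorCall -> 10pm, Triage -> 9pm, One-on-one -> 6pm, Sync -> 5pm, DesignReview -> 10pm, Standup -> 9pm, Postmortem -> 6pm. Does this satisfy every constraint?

DesignReview can't start before 8pm — holds.
One-on-one has to happen before DesignReview — holds.
Sync has to happen before Standup — holds.
One-on-one is restricted to the 5pm to 9pm start slots, inclusive — holds.
VendorCall feeds into Postmortem, so it must come first — violated.
Triage can't start before 8pm — holds.
The latest acceptable start time for Sync is 7pm — holds.
There are 3 rooms available — holds.
VendorCall and One-on-one are held together in one slot — violated.

No — it violates: VendorCall feeds into Postmortem, so it must come first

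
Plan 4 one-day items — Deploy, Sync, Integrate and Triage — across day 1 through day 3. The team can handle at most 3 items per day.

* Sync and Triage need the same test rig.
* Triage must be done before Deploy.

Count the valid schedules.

Splitting on Deploy: it can be day 2 (6), day 3 (12). Listing each branch's schedules as (Sync, Integrate, Triage) by day number:
Deploy=day 2: (2,1,1) (2,2,1) (2,3,1) (3,1,1) (3,2,1) (3,3,1) — 6.
Deploy=day 3: (1,1,2) (1,2,2) (1,3,2) (2,1,1) (2,2,1) (2,3,1) (3,1,1) (3,1,2) (3,2,1) (3,2,2) (3,3,1) (3,3,2) — 12.
Summing: 6 + 12 = 18.

18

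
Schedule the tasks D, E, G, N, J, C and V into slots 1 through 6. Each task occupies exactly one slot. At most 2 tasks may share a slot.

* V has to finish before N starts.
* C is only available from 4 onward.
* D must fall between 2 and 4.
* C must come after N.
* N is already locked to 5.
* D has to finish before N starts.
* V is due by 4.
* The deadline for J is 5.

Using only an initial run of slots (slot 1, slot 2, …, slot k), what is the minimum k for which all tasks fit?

The precedence chain requires at least 3 distinct slots.
With at most 2 per slot and 7 tasks, at least 4 slots are needed.
Propagating the time windows through the other constraints, C can't land before 6, so the schedule must run through at least slot 6.
6 works (last occupied slot: 6): for example J -> 1; V -> 1; N -> 5; G -> 3; E -> 2; D -> 2; C -> 6.

6 slots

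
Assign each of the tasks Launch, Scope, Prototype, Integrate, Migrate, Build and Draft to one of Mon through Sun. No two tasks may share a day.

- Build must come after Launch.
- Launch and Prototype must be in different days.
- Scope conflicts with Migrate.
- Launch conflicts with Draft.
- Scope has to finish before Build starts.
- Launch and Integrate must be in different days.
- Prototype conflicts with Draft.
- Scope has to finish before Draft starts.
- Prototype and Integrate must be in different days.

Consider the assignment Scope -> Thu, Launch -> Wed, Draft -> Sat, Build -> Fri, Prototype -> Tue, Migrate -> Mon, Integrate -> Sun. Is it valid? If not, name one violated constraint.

Yes, all constraints hold

Launch conflicts with Draft — holds.
Build must come after Launch — holds.
Scope conflicts with Migrate — holds.
Prototype conflicts with Draft — holds.
Prototype and Integrate must be in different days — holds.
No two tasks may share a day — holds.
Launch and Prototype must be in different days — holds.
Scope has to finish before Draft starts — holds.
Scope has to finish before Build starts — holds.
Launch and Integrate must be in different days — holds.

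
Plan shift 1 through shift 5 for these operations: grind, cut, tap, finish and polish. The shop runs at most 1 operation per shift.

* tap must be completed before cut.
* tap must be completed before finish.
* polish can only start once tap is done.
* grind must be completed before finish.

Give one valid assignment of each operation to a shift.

polish -> shift 5; grind -> shift 2; finish -> shift 3; cut -> shift 4; tap -> shift 1

Checking: tap(shift 1) before polish(shift 5); tap(shift 1) before cut(shift 4); grind(shift 2) before finish(shift 3); tap(shift 1) before finish(shift 3); max 1 per shift (cap 1).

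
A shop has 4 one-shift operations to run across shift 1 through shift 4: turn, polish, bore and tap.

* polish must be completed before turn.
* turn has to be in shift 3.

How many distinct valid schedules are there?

Splitting on polish: it can be shift 1 (16), shift 2 (16). Listing each branch's schedules as (turn, bore, tap) by shift number:
polish=shift 1: (3,1,1) (3,1,2) (3,1,3) (3,1,4) (3,2,1) (3,2,2) (3,2,3) (3,2,4) (3,3,1) (3,3,2) (3,3,3) (3,3,4) (3,4,1) (3,4,2) (3,4,3) (3,4,4) — 16.
polish=shift 2: (3,1,1) (3,1,2) (3,1,3) (3,1,4) (3,2,1) (3,2,2) (3,2,3) (3,2,4) (3,3,1) (3,3,2) (3,3,3) (3,3,4) (3,4,1) (3,4,2) (3,4,3) (3,4,4) — 16.
Summing: 16 + 16 = 32.

32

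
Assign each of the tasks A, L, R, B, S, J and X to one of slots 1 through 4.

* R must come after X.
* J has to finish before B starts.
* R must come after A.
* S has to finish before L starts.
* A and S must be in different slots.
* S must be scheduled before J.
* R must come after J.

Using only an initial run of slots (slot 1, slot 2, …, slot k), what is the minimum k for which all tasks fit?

The precedence chain requires at least 3 distinct slots.
3 works (last occupied slot: 3): for example R in 3, J in 2, B in 3, S in 1, X in 1, A in 2, L in 2.

3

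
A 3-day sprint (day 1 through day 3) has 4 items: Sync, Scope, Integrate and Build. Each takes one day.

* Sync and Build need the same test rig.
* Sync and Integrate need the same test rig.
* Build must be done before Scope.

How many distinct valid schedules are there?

12

Splitting on Sync: it can be day 1 (2), day 2 (4), day 3 (6). Listing each branch's schedules as (Scope, Integrate, Build) by day number:
Sync=day 1: (3,2,2) (3,3,2) — 2.
Sync=day 2: (2,1,1) (2,3,1) (3,1,1) (3,3,1) — 4.
Sync=day 3: (2,1,1) (2,2,1) (3,1,1) (3,1,2) (3,2,1) (3,2,2) — 6.
Summing: 2 + 4 + 6 = 12.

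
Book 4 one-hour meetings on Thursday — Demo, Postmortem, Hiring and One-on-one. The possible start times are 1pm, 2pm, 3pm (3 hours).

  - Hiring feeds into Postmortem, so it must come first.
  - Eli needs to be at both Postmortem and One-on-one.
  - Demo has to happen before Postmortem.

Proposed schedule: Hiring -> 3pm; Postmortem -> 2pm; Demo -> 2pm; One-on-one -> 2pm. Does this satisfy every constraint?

No. Hiring feeds into Postmortem, so it must come first is not satisfied.

Eli needs to be at both Postmortem and One-on-one — violated.
Demo has to happen before Postmortem — violated.
Hiring feeds into Postmortem, so it must come first — violated.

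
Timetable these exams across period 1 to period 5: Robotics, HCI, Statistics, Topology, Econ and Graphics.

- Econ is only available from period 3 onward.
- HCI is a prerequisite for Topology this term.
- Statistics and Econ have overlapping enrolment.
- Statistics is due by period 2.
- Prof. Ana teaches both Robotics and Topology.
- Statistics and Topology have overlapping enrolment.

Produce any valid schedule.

Robotics=period 1, Statistics=period 1, Graphics=period 1, Econ=period 3, HCI=period 1, Topology=period 2

Checking: HCI(period 1) before Topology(period 2); Statistics(period 1) != Econ(period 3); Statistics(period 1) != Topology(period 2); Robotics(period 1) != Topology(period 2); Econ=period 3 in [period 3,period 5]; Statistics=period 1 in [period 1,period 2].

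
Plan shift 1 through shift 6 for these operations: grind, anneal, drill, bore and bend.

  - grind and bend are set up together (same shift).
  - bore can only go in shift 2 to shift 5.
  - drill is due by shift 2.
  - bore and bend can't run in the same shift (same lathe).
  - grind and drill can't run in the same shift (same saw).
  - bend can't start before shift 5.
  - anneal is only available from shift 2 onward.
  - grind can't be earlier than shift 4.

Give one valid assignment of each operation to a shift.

drill in shift 1; bore in shift 2; grind in shift 5; anneal in shift 2; bend in shift 5

Checking: bore(shift 2) != bend(shift 5); grind(shift 5) != drill(shift 1); grind = bend = shift 5; grind=shift 5 in [shift 4,shift 6]; bend=shift 5 in [shift 5,shift 6]; anneal=shift 2 in [shift 2,shift 6]; bore=shift 2 in [shift 2,shift 5]; drill=shift 1 in [shift 1,shift 2].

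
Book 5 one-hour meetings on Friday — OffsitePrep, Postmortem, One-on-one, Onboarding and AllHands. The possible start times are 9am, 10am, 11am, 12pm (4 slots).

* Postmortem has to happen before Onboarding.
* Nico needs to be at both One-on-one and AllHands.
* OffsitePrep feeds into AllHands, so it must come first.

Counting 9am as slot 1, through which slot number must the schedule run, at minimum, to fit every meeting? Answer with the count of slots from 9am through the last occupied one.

The precedence chain requires at least 2 distinct slots.
2 works (last occupied slot: 10am): for example OffsitePrep=9am, One-on-one=9am, Postmortem=9am, Onboarding=10am, AllHands=10am.

2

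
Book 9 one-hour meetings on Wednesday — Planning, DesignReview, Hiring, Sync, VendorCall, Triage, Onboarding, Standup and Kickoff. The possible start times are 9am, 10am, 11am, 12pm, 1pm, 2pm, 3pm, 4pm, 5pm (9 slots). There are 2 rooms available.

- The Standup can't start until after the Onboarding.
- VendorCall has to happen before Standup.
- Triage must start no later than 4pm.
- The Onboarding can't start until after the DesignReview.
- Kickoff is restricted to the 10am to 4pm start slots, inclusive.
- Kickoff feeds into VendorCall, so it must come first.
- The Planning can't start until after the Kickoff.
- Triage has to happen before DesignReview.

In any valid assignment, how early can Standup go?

12pm

Precedence pushes Standup to at least 12pm.
Standup at 12pm is achievable: Triage in 9am, Hiring in 9am, Standup in 12pm, Kickoff in 10am, VendorCall in 11am, Onboarding in 11am, Planning in 12pm, DesignReview in 10am, Sync in 1pm.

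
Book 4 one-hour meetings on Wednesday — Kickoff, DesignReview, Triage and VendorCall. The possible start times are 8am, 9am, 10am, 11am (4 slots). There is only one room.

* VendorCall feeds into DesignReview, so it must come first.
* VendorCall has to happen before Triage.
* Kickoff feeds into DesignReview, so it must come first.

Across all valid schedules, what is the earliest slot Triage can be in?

Precedence pushes Triage to at least 9am.
Triage at 9am is achievable: DesignReview in 11am, Kickoff in 10am, Triage in 9am, VendorCall in 8am.

9am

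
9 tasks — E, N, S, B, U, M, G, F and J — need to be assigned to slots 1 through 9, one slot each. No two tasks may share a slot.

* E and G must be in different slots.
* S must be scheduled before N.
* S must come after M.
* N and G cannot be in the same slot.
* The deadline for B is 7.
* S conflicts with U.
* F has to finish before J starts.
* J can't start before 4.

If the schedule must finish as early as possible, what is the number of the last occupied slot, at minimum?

9

The precedence chain requires at least 3 distinct slots.
With at most 1 per slot and 9 tasks, at least 9 slots are needed.
J can't be placed before 4, so the schedule must run through at least slot 4.
9 works (last occupied slot: 9): for example E in 7; N in 6; U in 8; M in 2; G in 9; J in 4; S in 5; B in 1; F in 3.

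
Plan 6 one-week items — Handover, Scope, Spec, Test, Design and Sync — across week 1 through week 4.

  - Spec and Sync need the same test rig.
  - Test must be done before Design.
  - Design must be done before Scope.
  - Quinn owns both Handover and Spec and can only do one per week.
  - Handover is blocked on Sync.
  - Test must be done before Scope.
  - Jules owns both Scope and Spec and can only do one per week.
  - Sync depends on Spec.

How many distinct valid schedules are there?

16

Splitting on Handover: it can be week 3 (4), week 4 (12). Listing each branch's schedules as (Scope, Spec, Test, Design, Sync) by week number:
Handover=week 3: (3,1,1,2,2) (4,1,1,2,2) (4,1,1,3,2) (4,1,2,3,2) — 4.
Handover=week 4: (3,1,1,2,2) (3,1,1,2,3) (3,2,1,2,3) (4,1,1,2,2) (4,1,1,2,3) (4,1,1,3,2) (4,1,1,3,3) (4,1,2,3,2) (4,1,2,3,3) (4,2,1,2,3) (4,2,1,3,3) (4,2,2,3,3) — 12.
Summing: 4 + 12 = 16.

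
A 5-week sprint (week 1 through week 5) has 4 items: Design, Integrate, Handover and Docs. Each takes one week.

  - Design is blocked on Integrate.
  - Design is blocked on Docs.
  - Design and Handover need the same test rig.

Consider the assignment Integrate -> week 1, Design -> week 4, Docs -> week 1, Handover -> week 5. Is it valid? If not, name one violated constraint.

Yes, all constraints hold

Design is blocked on Docs — holds.
Design and Handover need the same test rig — holds.
Design is blocked on Integrate — holds.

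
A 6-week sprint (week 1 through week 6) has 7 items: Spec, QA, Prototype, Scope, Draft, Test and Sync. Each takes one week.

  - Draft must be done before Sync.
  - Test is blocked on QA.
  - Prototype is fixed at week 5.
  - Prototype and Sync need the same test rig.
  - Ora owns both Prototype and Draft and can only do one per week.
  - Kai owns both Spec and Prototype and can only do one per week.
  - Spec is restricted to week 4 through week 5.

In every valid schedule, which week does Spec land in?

Spec's window is week 4–week 5.
Prototype is fixed at week 5, and Spec can't share a week with Prototype.
So Spec must be week 4.

week 4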